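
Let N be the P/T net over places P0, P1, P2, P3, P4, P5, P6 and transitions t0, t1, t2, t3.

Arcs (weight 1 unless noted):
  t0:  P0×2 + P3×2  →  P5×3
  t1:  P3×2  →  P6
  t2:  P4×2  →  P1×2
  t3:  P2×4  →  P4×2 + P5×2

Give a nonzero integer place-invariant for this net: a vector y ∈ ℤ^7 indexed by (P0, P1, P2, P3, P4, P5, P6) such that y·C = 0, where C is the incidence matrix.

Incidence matrix C (rows=places, cols=transitions):
       t0   t1   t2   t3
   P0  -2    0    0    0
   P1   0    0    2    0
   P2   0    0    0   -4
   P3  -2   -2    0    0
   P4   0    0   -2    2
   P5   3    0    0    2
   P6   0    1    0    0

Candidate y = [0, 2, 1, 0, 2, 0, 0]; check y·C column-wise:
  col t0: 0·-2 + 2·0 + 1·0 + 0·-2 + 2·0 + 0·3 = 0
  col t1: 2·0 + 1·0 + 0·-2 + 2·0 + 0·1 = 0
  col t2: 2·2 + 1·0 + 2·-2 = 0
  col t3: 2·0 + 1·-4 + 2·2 + 0·2 = 0

y = (P0:0, P1:2, P2:1, P3:0, P4:2, P5:0, P6:0)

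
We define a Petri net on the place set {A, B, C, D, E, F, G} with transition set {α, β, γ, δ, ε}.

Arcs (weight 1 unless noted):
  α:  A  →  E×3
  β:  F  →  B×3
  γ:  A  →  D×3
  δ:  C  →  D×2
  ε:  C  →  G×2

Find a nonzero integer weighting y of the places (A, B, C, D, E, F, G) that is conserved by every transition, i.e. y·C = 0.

y = (A:0, B:1, C:0, D:0, E:0, F:3, G:0)

Incidence matrix C (rows=places, cols=transitions):
        α    β    γ    δ    ε
    A  -1    0   -1    0    0
    B   0    3    0    0    0
    C   0    0    0   -1   -1
    D   0    0    3    2    0
    E   3    0    0    0    0
    F   0   -1    0    0    0
    G   0    0    0    0    2

Candidate y = [0, 1, 0, 0, 0, 3, 0]; check y·C column-wise:
  col α: 0·-1 + 1·0 + 0·3 + 3·0 = 0
  col β: 1·3 + 3·-1 = 0
  col γ: 0·-1 + 1·0 + 0·3 + 3·0 = 0
  col δ: 1·0 + 0·-1 + 0·2 + 3·0 = 0
  col ε: 1·0 + 0·-1 + 3·0 + 0·2 = 0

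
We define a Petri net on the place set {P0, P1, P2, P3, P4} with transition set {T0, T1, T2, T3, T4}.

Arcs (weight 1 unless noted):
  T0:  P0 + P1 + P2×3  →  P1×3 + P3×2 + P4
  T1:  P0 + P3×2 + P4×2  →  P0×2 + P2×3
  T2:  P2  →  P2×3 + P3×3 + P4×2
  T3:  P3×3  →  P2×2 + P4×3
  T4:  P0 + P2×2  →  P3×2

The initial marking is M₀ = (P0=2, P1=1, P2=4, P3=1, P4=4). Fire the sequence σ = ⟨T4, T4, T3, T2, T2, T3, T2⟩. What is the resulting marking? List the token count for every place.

step 1: fire T4:  (P0=2, P1=1, P2=4, P3=1, P4=4) → (P0=1, P1=1, P2=2, P3=3, P4=4)
step 2: fire T4:  (P0=1, P1=1, P2=2, P3=3, P4=4) → (P0=0, P1=1, P2=0, P3=5, P4=4)
step 3: fire T3:  (P0=0, P1=1, P2=0, P3=5, P4=4) → (P0=0, P1=1, P2=2, P3=2, P4=7)
step 4: fire T2:  (P0=0, P1=1, P2=2, P3=2, P4=7) → (P0=0, P1=1, P2=4, P3=5, P4=9)
step 5: fire T2:  (P0=0, P1=1, P2=4, P3=5, P4=9) → (P0=0, P1=1, P2=6, P3=8, P4=11)
step 6: fire T3:  (P0=0, P1=1, P2=6, P3=8, P4=11) → (P0=0, P1=1, P2=8, P3=5, P4=14)
step 7: fire T2:  (P0=0, P1=1, P2=8, P3=5, P4=14) → (P0=0, P1=1, P2=10, P3=8, P4=16)

(P0=0, P1=1, P2=10, P3=8, P4=16)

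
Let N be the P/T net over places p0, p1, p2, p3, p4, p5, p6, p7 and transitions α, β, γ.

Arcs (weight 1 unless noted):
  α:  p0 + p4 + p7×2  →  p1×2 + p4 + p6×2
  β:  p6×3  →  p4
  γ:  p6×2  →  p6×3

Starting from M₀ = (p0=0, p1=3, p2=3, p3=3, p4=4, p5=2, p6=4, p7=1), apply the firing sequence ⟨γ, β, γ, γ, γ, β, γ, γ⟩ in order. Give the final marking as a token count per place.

(p0=0, p1=3, p2=3, p3=3, p4=6, p5=2, p6=4, p7=1)

step 1: fire γ:  (p0=0, p1=3, p2=3, p3=3, p4=4, p5=2, p6=4, p7=1) → (p0=0, p1=3, p2=3, p3=3, p4=4, p5=2, p6=5, p7=1)
step 2: fire β:  (p0=0, p1=3, p2=3, p3=3, p4=4, p5=2, p6=5, p7=1) → (p0=0, p1=3, p2=3, p3=3, p4=5, p5=2, p6=2, p7=1)
step 3: fire γ:  (p0=0, p1=3, p2=3, p3=3, p4=5, p5=2, p6=2, p7=1) → (p0=0, p1=3, p2=3, p3=3, p4=5, p5=2, p6=3, p7=1)
step 4: fire γ:  (p0=0, p1=3, p2=3, p3=3, p4=5, p5=2, p6=3, p7=1) → (p0=0, p1=3, p2=3, p3=3, p4=5, p5=2, p6=4, p7=1)
step 5: fire γ:  (p0=0, p1=3, p2=3, p3=3, p4=5, p5=2, p6=4, p7=1) → (p0=0, p1=3, p2=3, p3=3, p4=5, p5=2, p6=5, p7=1)
step 6: fire β:  (p0=0, p1=3, p2=3, p3=3, p4=5, p5=2, p6=5, p7=1) → (p0=0, p1=3, p2=3, p3=3, p4=6, p5=2, p6=2, p7=1)
step 7: fire γ:  (p0=0, p1=3, p2=3, p3=3, p4=6, p5=2, p6=2, p7=1) → (p0=0, p1=3, p2=3, p3=3, p4=6, p5=2, p6=3, p7=1)
step 8: fire γ:  (p0=0, p1=3, p2=3, p3=3, p4=6, p5=2, p6=3, p7=1) → (p0=0, p1=3, p2=3, p3=3, p4=6, p5=2, p6=4, p7=1)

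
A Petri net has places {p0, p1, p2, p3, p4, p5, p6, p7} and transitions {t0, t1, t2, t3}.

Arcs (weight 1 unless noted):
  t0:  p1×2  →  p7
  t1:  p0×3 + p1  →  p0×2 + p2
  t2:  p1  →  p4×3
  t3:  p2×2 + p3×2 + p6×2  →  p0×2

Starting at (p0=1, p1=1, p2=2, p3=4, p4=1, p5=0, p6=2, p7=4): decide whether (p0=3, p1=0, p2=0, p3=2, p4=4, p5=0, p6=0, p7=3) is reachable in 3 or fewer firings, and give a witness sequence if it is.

depth 0: 1 marking
depth 1: 3 markings reached so far
depth 2: 5 markings reached so far
depth 3: 5 markings reached so far
(frontier empty at depth 3; search complete)
target is not among the 5 markings reachable within 3 steps

NO — not reachable within 3 firings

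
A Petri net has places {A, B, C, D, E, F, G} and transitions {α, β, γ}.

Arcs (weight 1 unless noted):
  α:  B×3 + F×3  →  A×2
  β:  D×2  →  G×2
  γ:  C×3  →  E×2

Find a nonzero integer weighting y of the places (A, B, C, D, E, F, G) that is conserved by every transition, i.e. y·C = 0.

y = (A:3, B:2, C:0, D:0, E:0, F:0, G:0)

Incidence matrix C (rows=places, cols=transitions):
        α    β    γ
    A   2    0    0
    B  -3    0    0
    C   0    0   -3
    D   0   -2    0
    E   0    0    2
    F  -3    0    0
    G   0    2    0

Candidate y = [3, 2, 0, 0, 0, 0, 0]; check y·C column-wise:
  col α: 3·2 + 2·-3 + 0·-3 = 0
  col β: 3·0 + 2·0 + 0·-2 + 0·2 = 0
  col γ: 3·0 + 2·0 + 0·-3 + 0·2 = 0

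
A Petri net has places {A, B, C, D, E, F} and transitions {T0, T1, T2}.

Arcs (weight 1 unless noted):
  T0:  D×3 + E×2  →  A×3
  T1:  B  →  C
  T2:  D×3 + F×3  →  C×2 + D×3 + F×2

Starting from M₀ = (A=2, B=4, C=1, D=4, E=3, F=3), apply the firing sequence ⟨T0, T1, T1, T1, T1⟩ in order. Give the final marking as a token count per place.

step 1: fire T0:  (A=2, B=4, C=1, D=4, E=3, F=3) → (A=5, B=4, C=1, D=1, E=1, F=3)
step 2: fire T1:  (A=5, B=4, C=1, D=1, E=1, F=3) → (A=5, B=3, C=2, D=1, E=1, F=3)
step 3: fire T1:  (A=5, B=3, C=2, D=1, E=1, F=3) → (A=5, B=2, C=3, D=1, E=1, F=3)
step 4: fire T1:  (A=5, B=2, C=3, D=1, E=1, F=3) → (A=5, B=1, C=4, D=1, E=1, F=3)
step 5: fire T1:  (A=5, B=1, C=4, D=1, E=1, F=3) → (A=5, B=0, C=5, D=1, E=1, F=3)

(A=5, B=0, C=5, D=1, E=1, F=3)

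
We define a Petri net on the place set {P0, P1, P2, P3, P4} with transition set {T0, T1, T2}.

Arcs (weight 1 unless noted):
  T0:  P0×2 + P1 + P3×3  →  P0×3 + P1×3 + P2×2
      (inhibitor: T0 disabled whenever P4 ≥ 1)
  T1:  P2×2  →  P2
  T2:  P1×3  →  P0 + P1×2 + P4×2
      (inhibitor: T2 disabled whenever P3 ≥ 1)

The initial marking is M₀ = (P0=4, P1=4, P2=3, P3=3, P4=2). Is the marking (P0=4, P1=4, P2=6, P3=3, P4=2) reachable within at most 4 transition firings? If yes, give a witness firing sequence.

NO — not reachable within 4 firings

depth 0: 1 marking
depth 1: 2 markings reached so far
depth 2: 3 markings reached so far
depth 3: 3 markings reached so far
(frontier empty at depth 3; search complete)
target is not among the 3 markings reachable within 4 steps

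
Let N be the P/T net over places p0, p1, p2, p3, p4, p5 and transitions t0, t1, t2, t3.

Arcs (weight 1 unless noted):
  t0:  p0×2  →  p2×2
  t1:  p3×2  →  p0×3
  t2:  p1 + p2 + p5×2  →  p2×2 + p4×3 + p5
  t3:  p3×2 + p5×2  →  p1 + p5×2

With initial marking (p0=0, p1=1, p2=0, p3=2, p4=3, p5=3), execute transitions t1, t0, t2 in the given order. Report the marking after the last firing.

(p0=1, p1=0, p2=3, p3=0, p4=6, p5=2)

step 1: fire t1:  (p0=0, p1=1, p2=0, p3=2, p4=3, p5=3) → (p0=3, p1=1, p2=0, p3=0, p4=3, p5=3)
step 2: fire t0:  (p0=3, p1=1, p2=0, p3=0, p4=3, p5=3) → (p0=1, p1=1, p2=2, p3=0, p4=3, p5=3)
step 3: fire t2:  (p0=1, p1=1, p2=2, p3=0, p4=3, p5=3) → (p0=1, p1=0, p2=3, p3=0, p4=6, p5=2)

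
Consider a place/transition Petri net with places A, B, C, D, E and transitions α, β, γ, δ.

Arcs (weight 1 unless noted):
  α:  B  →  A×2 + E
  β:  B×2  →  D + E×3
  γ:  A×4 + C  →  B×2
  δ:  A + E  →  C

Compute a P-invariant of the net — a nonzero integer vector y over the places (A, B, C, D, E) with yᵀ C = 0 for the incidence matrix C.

Incidence matrix C (rows=places, cols=transitions):
        α    β    γ    δ
    A   2    0   -4   -1
    B  -1   -2    2    0
    C   0    0   -1    1
    D   0    1    0    0
    E   1    3    0   -1

Candidate y = [1, 3, 2, 3, 1]; check y·C column-wise:
  col α: 1·2 + 3·-1 + 2·0 + 3·0 + 1·1 = 0
  col β: 1·0 + 3·-2 + 2·0 + 3·1 + 1·3 = 0
  col γ: 1·-4 + 3·2 + 2·-1 + 3·0 + 1·0 = 0
  col δ: 1·-1 + 3·0 + 2·1 + 3·0 + 1·-1 = 0

y = (A:1, B:3, C:2, D:3, E:1)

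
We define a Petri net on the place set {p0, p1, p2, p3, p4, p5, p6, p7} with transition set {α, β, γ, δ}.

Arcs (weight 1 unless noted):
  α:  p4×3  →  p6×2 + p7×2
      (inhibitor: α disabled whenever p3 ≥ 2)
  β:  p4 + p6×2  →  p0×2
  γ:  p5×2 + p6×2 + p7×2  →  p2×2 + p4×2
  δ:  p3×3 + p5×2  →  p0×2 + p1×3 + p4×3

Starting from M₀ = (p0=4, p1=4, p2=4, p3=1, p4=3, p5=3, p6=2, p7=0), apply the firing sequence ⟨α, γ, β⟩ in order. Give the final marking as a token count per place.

(p0=6, p1=4, p2=6, p3=1, p4=1, p5=1, p6=0, p7=0)

step 1: fire α:  (p0=4, p1=4, p2=4, p3=1, p4=3, p5=3, p6=2, p7=0) → (p0=4, p1=4, p2=4, p3=1, p4=0, p5=3, p6=4, p7=2)
step 2: fire γ:  (p0=4, p1=4, p2=4, p3=1, p4=0, p5=3, p6=4, p7=2) → (p0=4, p1=4, p2=6, p3=1, p4=2, p5=1, p6=2, p7=0)
step 3: fire β:  (p0=4, p1=4, p2=6, p3=1, p4=2, p5=1, p6=2, p7=0) → (p0=6, p1=4, p2=6, p3=1, p4=1, p5=1, p6=0, p7=0)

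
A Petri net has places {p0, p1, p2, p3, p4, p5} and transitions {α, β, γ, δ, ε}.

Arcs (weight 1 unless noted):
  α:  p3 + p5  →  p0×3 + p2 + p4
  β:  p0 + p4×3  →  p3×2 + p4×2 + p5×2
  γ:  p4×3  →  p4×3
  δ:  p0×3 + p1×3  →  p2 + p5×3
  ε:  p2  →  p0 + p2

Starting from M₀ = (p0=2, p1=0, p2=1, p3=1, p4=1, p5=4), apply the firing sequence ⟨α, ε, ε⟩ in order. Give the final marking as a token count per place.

step 1: fire α:  (p0=2, p1=0, p2=1, p3=1, p4=1, p5=4) → (p0=5, p1=0, p2=2, p3=0, p4=2, p5=3)
step 2: fire ε:  (p0=5, p1=0, p2=2, p3=0, p4=2, p5=3) → (p0=6, p1=0, p2=2, p3=0, p4=2, p5=3)
step 3: fire ε:  (p0=6, p1=0, p2=2, p3=0, p4=2, p5=3) → (p0=7, p1=0, p2=2, p3=0, p4=2, p5=3)

(p0=7, p1=0, p2=2, p3=0, p4=2, p5=3)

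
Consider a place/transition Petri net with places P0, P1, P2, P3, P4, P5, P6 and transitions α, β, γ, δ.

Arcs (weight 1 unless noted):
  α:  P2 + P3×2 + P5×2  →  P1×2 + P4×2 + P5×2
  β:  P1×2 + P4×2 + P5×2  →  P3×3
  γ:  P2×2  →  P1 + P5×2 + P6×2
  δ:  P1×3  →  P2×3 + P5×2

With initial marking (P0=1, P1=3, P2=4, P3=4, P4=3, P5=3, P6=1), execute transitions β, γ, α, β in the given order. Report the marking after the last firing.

(P0=1, P1=2, P2=1, P3=8, P4=1, P5=1, P6=3)

step 1: fire β:  (P0=1, P1=3, P2=4, P3=4, P4=3, P5=3, P6=1) → (P0=1, P1=1, P2=4, P3=7, P4=1, P5=1, P6=1)
step 2: fire γ:  (P0=1, P1=1, P2=4, P3=7, P4=1, P5=1, P6=1) → (P0=1, P1=2, P2=2, P3=7, P4=1, P5=3, P6=3)
step 3: fire α:  (P0=1, P1=2, P2=2, P3=7, P4=1, P5=3, P6=3) → (P0=1, P1=4, P2=1, P3=5, P4=3, P5=3, P6=3)
step 4: fire β:  (P0=1, P1=4, P2=1, P3=5, P4=3, P5=3, P6=3) → (P0=1, P1=2, P2=1, P3=8, P4=1, P5=1, P6=3)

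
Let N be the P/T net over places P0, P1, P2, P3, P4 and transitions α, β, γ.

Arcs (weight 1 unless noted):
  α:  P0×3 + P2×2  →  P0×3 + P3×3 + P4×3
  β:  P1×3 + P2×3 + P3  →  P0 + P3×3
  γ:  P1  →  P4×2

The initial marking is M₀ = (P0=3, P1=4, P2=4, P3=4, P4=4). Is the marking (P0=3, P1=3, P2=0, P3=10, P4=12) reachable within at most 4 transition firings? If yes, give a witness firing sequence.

step 1: fire α:  (P0=3, P1=4, P2=4, P3=4, P4=4) → (P0=3, P1=4, P2=2, P3=7, P4=7)
step 2: fire α:  (P0=3, P1=4, P2=2, P3=7, P4=7) → (P0=3, P1=4, P2=0, P3=10, P4=10)
step 3: fire γ:  (P0=3, P1=4, P2=0, P3=10, P4=10) → (P0=3, P1=3, P2=0, P3=10, P4=12)

YES — reachable via ⟨α, α, γ⟩ (3 firings)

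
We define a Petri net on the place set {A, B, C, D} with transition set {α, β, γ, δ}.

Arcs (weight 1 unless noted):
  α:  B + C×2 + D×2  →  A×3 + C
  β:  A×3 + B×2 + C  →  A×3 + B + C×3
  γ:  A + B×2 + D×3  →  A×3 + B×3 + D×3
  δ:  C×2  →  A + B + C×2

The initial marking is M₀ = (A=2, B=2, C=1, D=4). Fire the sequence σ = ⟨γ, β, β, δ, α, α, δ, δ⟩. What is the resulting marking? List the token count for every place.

(A=13, B=2, C=3, D=0)

step 1: fire γ:  (A=2, B=2, C=1, D=4) → (A=4, B=3, C=1, D=4)
step 2: fire β:  (A=4, B=3, C=1, D=4) → (A=4, B=2, C=3, D=4)
step 3: fire β:  (A=4, B=2, C=3, D=4) → (A=4, B=1, C=5, D=4)
step 4: fire δ:  (A=4, B=1, C=5, D=4) → (A=5, B=2, C=5, D=4)
step 5: fire α:  (A=5, B=2, C=5, D=4) → (A=8, B=1, C=4, D=2)
step 6: fire α:  (A=8, B=1, C=4, D=2) → (A=11, B=0, C=3, D=0)
step 7: fire δ:  (A=11, B=0, C=3, D=0) → (A=12, B=1, C=3, D=0)
step 8: fire δ:  (A=12, B=1, C=3, D=0) → (A=13, B=2, C=3, D=0)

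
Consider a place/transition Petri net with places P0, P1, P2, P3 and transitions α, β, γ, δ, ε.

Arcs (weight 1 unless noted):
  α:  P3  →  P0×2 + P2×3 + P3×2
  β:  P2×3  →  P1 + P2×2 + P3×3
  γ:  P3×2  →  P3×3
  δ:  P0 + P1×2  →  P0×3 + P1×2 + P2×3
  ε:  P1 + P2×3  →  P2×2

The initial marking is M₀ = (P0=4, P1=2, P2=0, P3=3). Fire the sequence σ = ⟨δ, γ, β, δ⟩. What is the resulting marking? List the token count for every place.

step 1: fire δ:  (P0=4, P1=2, P2=0, P3=3) → (P0=6, P1=2, P2=3, P3=3)
step 2: fire γ:  (P0=6, P1=2, P2=3, P3=3) → (P0=6, P1=2, P2=3, P3=4)
step 3: fire β:  (P0=6, P1=2, P2=3, P3=4) → (P0=6, P1=3, P2=2, P3=7)
step 4: fire δ:  (P0=6, P1=3, P2=2, P3=7) → (P0=8, P1=3, P2=5, P3=7)

(P0=8, P1=3, P2=5, P3=7)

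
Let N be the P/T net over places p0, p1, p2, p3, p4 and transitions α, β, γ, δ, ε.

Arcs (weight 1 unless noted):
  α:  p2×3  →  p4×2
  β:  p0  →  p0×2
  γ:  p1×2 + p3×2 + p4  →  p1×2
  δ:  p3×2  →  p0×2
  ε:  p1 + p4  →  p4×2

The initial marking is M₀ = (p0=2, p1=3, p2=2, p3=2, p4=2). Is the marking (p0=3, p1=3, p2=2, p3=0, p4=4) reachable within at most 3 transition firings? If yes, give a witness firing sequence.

depth 0: 1 marking
depth 1: 5 markings reached so far
depth 2: 12 markings reached so far
depth 3: 22 markings reached so far
target is not among the 22 markings reachable within 3 steps

NO — not reachable within 3 firings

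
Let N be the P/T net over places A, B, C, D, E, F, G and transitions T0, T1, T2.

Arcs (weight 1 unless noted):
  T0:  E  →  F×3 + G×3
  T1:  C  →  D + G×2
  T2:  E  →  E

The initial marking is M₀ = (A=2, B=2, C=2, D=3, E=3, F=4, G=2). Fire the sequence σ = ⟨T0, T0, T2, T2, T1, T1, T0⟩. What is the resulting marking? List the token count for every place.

(A=2, B=2, C=0, D=5, E=0, F=13, G=15)

step 1: fire T0:  (A=2, B=2, C=2, D=3, E=3, F=4, G=2) → (A=2, B=2, C=2, D=3, E=2, F=7, G=5)
step 2: fire T0:  (A=2, B=2, C=2, D=3, E=2, F=7, G=5) → (A=2, B=2, C=2, D=3, E=1, F=10, G=8)
step 3: fire T2:  (A=2, B=2, C=2, D=3, E=1, F=10, G=8) → (A=2, B=2, C=2, D=3, E=1, F=10, G=8)
step 4: fire T2:  (A=2, B=2, C=2, D=3, E=1, F=10, G=8) → (A=2, B=2, C=2, D=3, E=1, F=10, G=8)
step 5: fire T1:  (A=2, B=2, C=2, D=3, E=1, F=10, G=8) → (A=2, B=2, C=1, D=4, E=1, F=10, G=10)
step 6: fire T1:  (A=2, B=2, C=1, D=4, E=1, F=10, G=10) → (A=2, B=2, C=0, D=5, E=1, F=10, G=12)
step 7: fire T0:  (A=2, B=2, C=0, D=5, E=1, F=10, G=12) → (A=2, B=2, C=0, D=5, E=0, F=13, G=15)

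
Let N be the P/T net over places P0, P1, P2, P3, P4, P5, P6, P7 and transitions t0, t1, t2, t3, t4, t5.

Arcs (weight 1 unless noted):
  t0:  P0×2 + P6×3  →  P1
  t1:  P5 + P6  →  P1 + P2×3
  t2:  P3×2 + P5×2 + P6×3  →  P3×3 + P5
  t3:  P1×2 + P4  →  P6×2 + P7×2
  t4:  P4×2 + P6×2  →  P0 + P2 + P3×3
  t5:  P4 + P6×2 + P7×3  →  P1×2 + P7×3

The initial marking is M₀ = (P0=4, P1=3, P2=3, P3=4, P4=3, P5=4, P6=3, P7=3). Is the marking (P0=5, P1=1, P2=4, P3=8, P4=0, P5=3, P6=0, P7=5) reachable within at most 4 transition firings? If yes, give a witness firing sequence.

YES — reachable via ⟨t2, t3, t4⟩ (3 firings)

step 1: fire t2:  (P0=4, P1=3, P2=3, P3=4, P4=3, P5=4, P6=3, P7=3) → (P0=4, P1=3, P2=3, P3=5, P4=3, P5=3, P6=0, P7=3)
step 2: fire t3:  (P0=4, P1=3, P2=3, P3=5, P4=3, P5=3, P6=0, P7=3) → (P0=4, P1=1, P2=3, P3=5, P4=2, P5=3, P6=2, P7=5)
step 3: fire t4:  (P0=4, P1=1, P2=3, P3=5, P4=2, P5=3, P6=2, P7=5) → (P0=5, P1=1, P2=4, P3=8, P4=0, P5=3, P6=0, P7=5)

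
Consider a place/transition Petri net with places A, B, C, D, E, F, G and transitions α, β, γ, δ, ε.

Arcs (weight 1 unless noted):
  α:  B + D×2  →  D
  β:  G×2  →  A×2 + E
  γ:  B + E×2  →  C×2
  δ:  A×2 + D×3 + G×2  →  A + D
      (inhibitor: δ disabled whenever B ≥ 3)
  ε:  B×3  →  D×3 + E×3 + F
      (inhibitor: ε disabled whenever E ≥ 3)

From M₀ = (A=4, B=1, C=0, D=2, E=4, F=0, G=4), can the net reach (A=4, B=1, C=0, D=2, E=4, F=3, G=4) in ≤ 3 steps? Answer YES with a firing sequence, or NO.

NO — not reachable within 3 firings

depth 0: 1 marking
depth 1: 4 markings reached so far
depth 2: 7 markings reached so far
depth 3: 9 markings reached so far
target is not among the 9 markings reachable within 3 steps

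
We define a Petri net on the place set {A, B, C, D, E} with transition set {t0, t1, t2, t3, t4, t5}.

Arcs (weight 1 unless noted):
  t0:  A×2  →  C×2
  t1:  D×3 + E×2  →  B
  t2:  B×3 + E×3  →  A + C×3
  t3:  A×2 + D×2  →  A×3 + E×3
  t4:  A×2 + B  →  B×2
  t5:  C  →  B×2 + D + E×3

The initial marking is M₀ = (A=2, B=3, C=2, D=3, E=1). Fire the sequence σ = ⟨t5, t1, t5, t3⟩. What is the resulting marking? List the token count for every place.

step 1: fire t5:  (A=2, B=3, C=2, D=3, E=1) → (A=2, B=5, C=1, D=4, E=4)
step 2: fire t1:  (A=2, B=5, C=1, D=4, E=4) → (A=2, B=6, C=1, D=1, E=2)
step 3: fire t5:  (A=2, B=6, C=1, D=1, E=2) → (A=2, B=8, C=0, D=2, E=5)
step 4: fire t3:  (A=2, B=8, C=0, D=2, E=5) → (A=3, B=8, C=0, D=0, E=8)

(A=3, B=8, C=0, D=0, E=8)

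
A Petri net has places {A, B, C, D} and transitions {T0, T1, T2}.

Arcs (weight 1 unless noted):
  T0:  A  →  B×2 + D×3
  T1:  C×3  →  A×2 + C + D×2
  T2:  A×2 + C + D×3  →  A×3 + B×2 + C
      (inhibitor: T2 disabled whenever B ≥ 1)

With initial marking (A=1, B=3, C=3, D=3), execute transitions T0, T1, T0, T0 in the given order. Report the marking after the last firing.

step 1: fire T0:  (A=1, B=3, C=3, D=3) → (A=0, B=5, C=3, D=6)
step 2: fire T1:  (A=0, B=5, C=3, D=6) → (A=2, B=5, C=1, D=8)
step 3: fire T0:  (A=2, B=5, C=1, D=8) → (A=1, B=7, C=1, D=11)
step 4: fire T0:  (A=1, B=7, C=1, D=11) → (A=0, B=9, C=1, D=14)

(A=0, B=9, C=1, D=14)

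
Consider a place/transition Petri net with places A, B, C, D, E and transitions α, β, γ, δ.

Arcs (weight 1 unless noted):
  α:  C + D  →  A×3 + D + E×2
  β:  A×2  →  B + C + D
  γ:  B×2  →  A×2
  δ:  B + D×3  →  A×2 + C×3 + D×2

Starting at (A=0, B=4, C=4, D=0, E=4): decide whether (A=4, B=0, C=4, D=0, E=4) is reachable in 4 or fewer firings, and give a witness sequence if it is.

YES — reachable via ⟨γ, γ⟩ (2 firings)

step 1: fire γ:  (A=0, B=4, C=4, D=0, E=4) → (A=2, B=2, C=4, D=0, E=4)
step 2: fire γ:  (A=2, B=2, C=4, D=0, E=4) → (A=4, B=0, C=4, D=0, E=4)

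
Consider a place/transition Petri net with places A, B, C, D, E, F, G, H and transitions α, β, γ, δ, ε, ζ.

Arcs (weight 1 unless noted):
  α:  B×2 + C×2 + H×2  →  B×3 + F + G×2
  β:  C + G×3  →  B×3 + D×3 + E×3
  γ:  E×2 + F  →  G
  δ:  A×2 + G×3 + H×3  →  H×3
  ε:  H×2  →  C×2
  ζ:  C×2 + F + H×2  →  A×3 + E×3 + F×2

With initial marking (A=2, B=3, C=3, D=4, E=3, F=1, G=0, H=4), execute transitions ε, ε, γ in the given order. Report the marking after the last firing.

(A=2, B=3, C=7, D=4, E=1, F=0, G=1, H=0)

step 1: fire ε:  (A=2, B=3, C=3, D=4, E=3, F=1, G=0, H=4) → (A=2, B=3, C=5, D=4, E=3, F=1, G=0, H=2)
step 2: fire ε:  (A=2, B=3, C=5, D=4, E=3, F=1, G=0, H=2) → (A=2, B=3, C=7, D=4, E=3, F=1, G=0, H=0)
step 3: fire γ:  (A=2, B=3, C=7, D=4, E=3, F=1, G=0, H=0) → (A=2, B=3, C=7, D=4, E=1, F=0, G=1, H=0)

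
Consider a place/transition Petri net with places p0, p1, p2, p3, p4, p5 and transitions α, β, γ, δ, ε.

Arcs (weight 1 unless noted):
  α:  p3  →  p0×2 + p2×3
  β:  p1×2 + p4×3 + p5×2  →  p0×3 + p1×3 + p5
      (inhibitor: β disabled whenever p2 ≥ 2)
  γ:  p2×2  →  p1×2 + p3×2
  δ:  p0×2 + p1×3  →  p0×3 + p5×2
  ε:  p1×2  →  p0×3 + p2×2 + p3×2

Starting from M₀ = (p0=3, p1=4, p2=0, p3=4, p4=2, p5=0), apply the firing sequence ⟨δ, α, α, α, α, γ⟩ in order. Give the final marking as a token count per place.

(p0=12, p1=3, p2=10, p3=2, p4=2, p5=2)

step 1: fire δ:  (p0=3, p1=4, p2=0, p3=4, p4=2, p5=0) → (p0=4, p1=1, p2=0, p3=4, p4=2, p5=2)
step 2: fire α:  (p0=4, p1=1, p2=0, p3=4, p4=2, p5=2) → (p0=6, p1=1, p2=3, p3=3, p4=2, p5=2)
step 3: fire α:  (p0=6, p1=1, p2=3, p3=3, p4=2, p5=2) → (p0=8, p1=1, p2=6, p3=2, p4=2, p5=2)
step 4: fire α:  (p0=8, p1=1, p2=6, p3=2, p4=2, p5=2) → (p0=10, p1=1, p2=9, p3=1, p4=2, p5=2)
step 5: fire α:  (p0=10, p1=1, p2=9, p3=1, p4=2, p5=2) → (p0=12, p1=1, p2=12, p3=0, p4=2, p5=2)
step 6: fire γ:  (p0=12, p1=1, p2=12, p3=0, p4=2, p5=2) → (p0=12, p1=3, p2=10, p3=2, p4=2, p5=2)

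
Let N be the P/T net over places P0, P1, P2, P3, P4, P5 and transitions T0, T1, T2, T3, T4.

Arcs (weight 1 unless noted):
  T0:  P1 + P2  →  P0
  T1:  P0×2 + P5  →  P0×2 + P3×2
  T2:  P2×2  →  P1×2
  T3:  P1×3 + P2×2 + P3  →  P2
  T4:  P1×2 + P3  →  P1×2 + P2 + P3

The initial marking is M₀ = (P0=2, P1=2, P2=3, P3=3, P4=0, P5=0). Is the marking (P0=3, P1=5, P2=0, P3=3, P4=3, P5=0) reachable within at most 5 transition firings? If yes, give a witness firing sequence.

NO — not reachable within 5 firings

depth 0: 1 marking
depth 1: 4 markings reached so far
depth 2: 9 markings reached so far
depth 3: 16 markings reached so far
depth 4: 25 markings reached so far
depth 5: 36 markings reached so far
target is not among the 36 markings reachable within 5 steps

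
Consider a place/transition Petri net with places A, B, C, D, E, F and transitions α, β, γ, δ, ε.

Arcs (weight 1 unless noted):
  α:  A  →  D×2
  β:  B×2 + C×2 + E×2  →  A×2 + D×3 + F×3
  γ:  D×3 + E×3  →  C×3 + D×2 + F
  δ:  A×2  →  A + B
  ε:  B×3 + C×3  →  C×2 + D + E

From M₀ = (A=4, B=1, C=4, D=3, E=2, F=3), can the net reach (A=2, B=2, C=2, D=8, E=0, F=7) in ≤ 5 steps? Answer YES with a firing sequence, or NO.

NO — not reachable within 5 firings

depth 0: 1 marking
depth 1: 3 markings reached so far
depth 2: 7 markings reached so far
depth 3: 14 markings reached so far
depth 4: 24 markings reached so far
depth 5: 32 markings reached so far
target is not among the 32 markings reachable within 5 steps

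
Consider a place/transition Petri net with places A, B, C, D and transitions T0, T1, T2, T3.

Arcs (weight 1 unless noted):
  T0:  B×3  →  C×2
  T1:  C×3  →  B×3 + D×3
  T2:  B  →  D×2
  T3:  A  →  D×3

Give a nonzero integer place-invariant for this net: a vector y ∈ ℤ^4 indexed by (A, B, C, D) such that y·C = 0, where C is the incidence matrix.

Incidence matrix C (rows=places, cols=transitions):
       T0   T1   T2   T3
    A   0    0    0   -1
    B  -3    3   -1    0
    C   2   -3    0    0
    D   0    3    2    3

Candidate y = [3, 2, 3, 1]; check y·C column-wise:
  col T0: 3·0 + 2·-3 + 3·2 + 1·0 = 0
  col T1: 3·0 + 2·3 + 3·-3 + 1·3 = 0
  col T2: 3·0 + 2·-1 + 3·0 + 1·2 = 0
  col T3: 3·-1 + 2·0 + 3·0 + 1·3 = 0

y = (A:3, B:2, C:3, D:1)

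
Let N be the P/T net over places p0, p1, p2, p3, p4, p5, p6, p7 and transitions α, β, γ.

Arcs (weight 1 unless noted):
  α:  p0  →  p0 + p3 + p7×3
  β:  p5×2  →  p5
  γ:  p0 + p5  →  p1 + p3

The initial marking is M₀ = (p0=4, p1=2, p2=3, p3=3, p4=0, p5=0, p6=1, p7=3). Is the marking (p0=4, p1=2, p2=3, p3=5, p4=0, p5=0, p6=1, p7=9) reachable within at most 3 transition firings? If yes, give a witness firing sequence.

step 1: fire α:  (p0=4, p1=2, p2=3, p3=3, p4=0, p5=0, p6=1, p7=3) → (p0=4, p1=2, p2=3, p3=4, p4=0, p5=0, p6=1, p7=6)
step 2: fire α:  (p0=4, p1=2, p2=3, p3=4, p4=0, p5=0, p6=1, p7=6) → (p0=4, p1=2, p2=3, p3=5, p4=0, p5=0, p6=1, p7=9)

YES — reachable via ⟨α, α⟩ (2 firings)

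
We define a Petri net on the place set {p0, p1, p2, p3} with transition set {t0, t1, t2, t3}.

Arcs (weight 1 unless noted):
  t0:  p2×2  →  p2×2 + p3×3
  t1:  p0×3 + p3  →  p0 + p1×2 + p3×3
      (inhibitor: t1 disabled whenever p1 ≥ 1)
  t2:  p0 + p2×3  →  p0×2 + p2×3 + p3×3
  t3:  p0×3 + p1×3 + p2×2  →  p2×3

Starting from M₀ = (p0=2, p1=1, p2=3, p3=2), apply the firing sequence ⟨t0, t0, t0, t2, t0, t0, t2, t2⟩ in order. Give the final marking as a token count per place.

(p0=5, p1=1, p2=3, p3=26)

step 1: fire t0:  (p0=2, p1=1, p2=3, p3=2) → (p0=2, p1=1, p2=3, p3=5)
step 2: fire t0:  (p0=2, p1=1, p2=3, p3=5) → (p0=2, p1=1, p2=3, p3=8)
step 3: fire t0:  (p0=2, p1=1, p2=3, p3=8) → (p0=2, p1=1, p2=3, p3=11)
step 4: fire t2:  (p0=2, p1=1, p2=3, p3=11) → (p0=3, p1=1, p2=3, p3=14)
step 5: fire t0:  (p0=3, p1=1, p2=3, p3=14) → (p0=3, p1=1, p2=3, p3=17)
step 6: fire t0:  (p0=3, p1=1, p2=3, p3=17) → (p0=3, p1=1, p2=3, p3=20)
step 7: fire t2:  (p0=3, p1=1, p2=3, p3=20) → (p0=4, p1=1, p2=3, p3=23)
step 8: fire t2:  (p0=4, p1=1, p2=3, p3=23) → (p0=5, p1=1, p2=3, p3=26)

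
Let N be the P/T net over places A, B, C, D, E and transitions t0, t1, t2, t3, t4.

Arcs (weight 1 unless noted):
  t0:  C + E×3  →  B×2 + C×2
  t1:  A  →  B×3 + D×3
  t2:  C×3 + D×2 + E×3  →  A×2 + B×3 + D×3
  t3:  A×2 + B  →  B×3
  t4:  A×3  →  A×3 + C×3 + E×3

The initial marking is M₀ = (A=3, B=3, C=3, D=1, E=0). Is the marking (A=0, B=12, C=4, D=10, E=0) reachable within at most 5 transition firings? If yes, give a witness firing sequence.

NO — not reachable within 5 firings

depth 0: 1 marking
depth 1: 4 markings reached so far
depth 2: 10 markings reached so far
depth 3: 20 markings reached so far
depth 4: 35 markings reached so far
depth 5: 58 markings reached so far
target is not among the 58 markings reachable within 5 steps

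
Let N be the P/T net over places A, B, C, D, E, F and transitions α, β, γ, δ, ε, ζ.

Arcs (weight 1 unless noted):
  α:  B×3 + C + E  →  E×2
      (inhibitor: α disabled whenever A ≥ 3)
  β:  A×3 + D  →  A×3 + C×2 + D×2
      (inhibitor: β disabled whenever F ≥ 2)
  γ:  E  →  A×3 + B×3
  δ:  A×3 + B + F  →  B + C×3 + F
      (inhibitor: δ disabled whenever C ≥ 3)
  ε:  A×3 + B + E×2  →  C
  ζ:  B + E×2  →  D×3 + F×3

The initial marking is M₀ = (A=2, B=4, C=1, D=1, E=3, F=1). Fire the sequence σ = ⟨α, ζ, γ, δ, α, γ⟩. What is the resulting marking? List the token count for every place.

step 1: fire α:  (A=2, B=4, C=1, D=1, E=3, F=1) → (A=2, B=1, C=0, D=1, E=4, F=1)
step 2: fire ζ:  (A=2, B=1, C=0, D=1, E=4, F=1) → (A=2, B=0, C=0, D=4, E=2, F=4)
step 3: fire γ:  (A=2, B=0, C=0, D=4, E=2, F=4) → (A=5, B=3, C=0, D=4, E=1, F=4)
step 4: fire δ:  (A=5, B=3, C=0, D=4, E=1, F=4) → (A=2, B=3, C=3, D=4, E=1, F=4)
step 5: fire α:  (A=2, B=3, C=3, D=4, E=1, F=4) → (A=2, B=0, C=2, D=4, E=2, F=4)
step 6: fire γ:  (A=2, B=0, C=2, D=4, E=2, F=4) → (A=5, B=3, C=2, D=4, E=1, F=4)

(A=5, B=3, C=2, D=4, E=1, F=4)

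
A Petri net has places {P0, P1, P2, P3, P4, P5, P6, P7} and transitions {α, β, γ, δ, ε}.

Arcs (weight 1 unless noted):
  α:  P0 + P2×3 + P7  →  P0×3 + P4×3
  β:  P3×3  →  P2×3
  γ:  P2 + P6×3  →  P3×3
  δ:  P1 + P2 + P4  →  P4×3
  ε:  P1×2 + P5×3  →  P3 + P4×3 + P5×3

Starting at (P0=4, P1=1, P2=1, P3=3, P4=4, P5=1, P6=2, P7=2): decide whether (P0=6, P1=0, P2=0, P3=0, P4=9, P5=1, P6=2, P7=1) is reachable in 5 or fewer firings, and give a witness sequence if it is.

step 1: fire β:  (P0=4, P1=1, P2=1, P3=3, P4=4, P5=1, P6=2, P7=2) → (P0=4, P1=1, P2=4, P3=0, P4=4, P5=1, P6=2, P7=2)
step 2: fire α:  (P0=4, P1=1, P2=4, P3=0, P4=4, P5=1, P6=2, P7=2) → (P0=6, P1=1, P2=1, P3=0, P4=7, P5=1, P6=2, P7=1)
step 3: fire δ:  (P0=6, P1=1, P2=1, P3=0, P4=7, P5=1, P6=2, P7=1) → (P0=6, P1=0, P2=0, P3=0, P4=9, P5=1, P6=2, P7=1)

YES — reachable via ⟨β, α, δ⟩ (3 firings)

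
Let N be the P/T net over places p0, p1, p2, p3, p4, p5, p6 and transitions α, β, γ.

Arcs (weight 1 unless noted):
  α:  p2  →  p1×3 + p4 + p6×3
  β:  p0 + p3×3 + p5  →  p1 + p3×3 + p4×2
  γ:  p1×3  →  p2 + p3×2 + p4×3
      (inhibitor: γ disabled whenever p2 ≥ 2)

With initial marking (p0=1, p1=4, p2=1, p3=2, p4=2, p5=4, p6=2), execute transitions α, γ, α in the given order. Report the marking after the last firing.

step 1: fire α:  (p0=1, p1=4, p2=1, p3=2, p4=2, p5=4, p6=2) → (p0=1, p1=7, p2=0, p3=2, p4=3, p5=4, p6=5)
step 2: fire γ:  (p0=1, p1=7, p2=0, p3=2, p4=3, p5=4, p6=5) → (p0=1, p1=4, p2=1, p3=4, p4=6, p5=4, p6=5)
step 3: fire α:  (p0=1, p1=4, p2=1, p3=4, p4=6, p5=4, p6=5) → (p0=1, p1=7, p2=0, p3=4, p4=7, p5=4, p6=8)

(p0=1, p1=7, p2=0, p3=4, p4=7, p5=4, p6=8)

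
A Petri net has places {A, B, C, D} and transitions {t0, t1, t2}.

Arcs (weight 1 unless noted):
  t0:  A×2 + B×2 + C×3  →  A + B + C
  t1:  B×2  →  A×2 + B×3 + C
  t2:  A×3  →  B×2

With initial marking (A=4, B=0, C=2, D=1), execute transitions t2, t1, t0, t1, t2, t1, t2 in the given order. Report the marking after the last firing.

(A=0, B=8, C=3, D=1)

step 1: fire t2:  (A=4, B=0, C=2, D=1) → (A=1, B=2, C=2, D=1)
step 2: fire t1:  (A=1, B=2, C=2, D=1) → (A=3, B=3, C=3, D=1)
step 3: fire t0:  (A=3, B=3, C=3, D=1) → (A=2, B=2, C=1, D=1)
step 4: fire t1:  (A=2, B=2, C=1, D=1) → (A=4, B=3, C=2, D=1)
step 5: fire t2:  (A=4, B=3, C=2, D=1) → (A=1, B=5, C=2, D=1)
step 6: fire t1:  (A=1, B=5, C=2, D=1) → (A=3, B=6, C=3, D=1)
step 7: fire t2:  (A=3, B=6, C=3, D=1) → (A=0, B=8, C=3, D=1)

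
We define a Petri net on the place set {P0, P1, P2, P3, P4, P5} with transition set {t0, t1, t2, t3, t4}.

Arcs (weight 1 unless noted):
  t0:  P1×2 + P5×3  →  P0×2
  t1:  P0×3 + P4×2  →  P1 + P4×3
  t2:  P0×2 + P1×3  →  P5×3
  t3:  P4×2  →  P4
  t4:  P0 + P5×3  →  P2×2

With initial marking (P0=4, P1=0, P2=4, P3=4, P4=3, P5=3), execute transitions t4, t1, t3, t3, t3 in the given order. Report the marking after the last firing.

(P0=0, P1=1, P2=6, P3=4, P4=1, P5=0)

step 1: fire t4:  (P0=4, P1=0, P2=4, P3=4, P4=3, P5=3) → (P0=3, P1=0, P2=6, P3=4, P4=3, P5=0)
step 2: fire t1:  (P0=3, P1=0, P2=6, P3=4, P4=3, P5=0) → (P0=0, P1=1, P2=6, P3=4, P4=4, P5=0)
step 3: fire t3:  (P0=0, P1=1, P2=6, P3=4, P4=4, P5=0) → (P0=0, P1=1, P2=6, P3=4, P4=3, P5=0)
step 4: fire t3:  (P0=0, P1=1, P2=6, P3=4, P4=3, P5=0) → (P0=0, P1=1, P2=6, P3=4, P4=2, P5=0)
step 5: fire t3:  (P0=0, P1=1, P2=6, P3=4, P4=2, P5=0) → (P0=0, P1=1, P2=6, P3=4, P4=1, P5=0)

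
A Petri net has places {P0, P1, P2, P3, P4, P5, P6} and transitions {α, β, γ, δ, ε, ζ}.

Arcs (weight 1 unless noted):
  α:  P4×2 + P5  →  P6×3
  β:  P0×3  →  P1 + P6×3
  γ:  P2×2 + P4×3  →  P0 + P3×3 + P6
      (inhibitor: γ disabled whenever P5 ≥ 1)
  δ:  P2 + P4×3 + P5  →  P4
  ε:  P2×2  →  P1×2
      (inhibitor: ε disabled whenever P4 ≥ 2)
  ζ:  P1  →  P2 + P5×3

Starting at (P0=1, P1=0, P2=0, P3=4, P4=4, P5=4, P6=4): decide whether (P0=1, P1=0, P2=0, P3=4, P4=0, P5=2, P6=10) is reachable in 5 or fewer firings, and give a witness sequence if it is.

YES — reachable via ⟨α, α⟩ (2 firings)

step 1: fire α:  (P0=1, P1=0, P2=0, P3=4, P4=4, P5=4, P6=4) → (P0=1, P1=0, P2=0, P3=4, P4=2, P5=3, P6=7)
step 2: fire α:  (P0=1, P1=0, P2=0, P3=4, P4=2, P5=3, P6=7) → (P0=1, P1=0, P2=0, P3=4, P4=0, P5=2, P6=10)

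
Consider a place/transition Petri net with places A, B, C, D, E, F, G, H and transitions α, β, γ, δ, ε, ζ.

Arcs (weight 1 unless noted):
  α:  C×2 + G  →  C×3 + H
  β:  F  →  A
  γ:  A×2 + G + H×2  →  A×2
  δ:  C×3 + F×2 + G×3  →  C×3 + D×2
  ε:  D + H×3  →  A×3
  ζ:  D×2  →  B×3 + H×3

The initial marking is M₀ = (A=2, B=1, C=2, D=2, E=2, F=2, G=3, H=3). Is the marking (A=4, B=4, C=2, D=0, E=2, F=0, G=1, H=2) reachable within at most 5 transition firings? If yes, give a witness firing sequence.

YES — reachable via ⟨β, β, γ, ζ, γ⟩ (5 firings)

step 1: fire β:  (A=2, B=1, C=2, D=2, E=2, F=2, G=3, H=3) → (A=3, B=1, C=2, D=2, E=2, F=1, G=3, H=3)
step 2: fire β:  (A=3, B=1, C=2, D=2, E=2, F=1, G=3, H=3) → (A=4, B=1, C=2, D=2, E=2, F=0, G=3, H=3)
step 3: fire γ:  (A=4, B=1, C=2, D=2, E=2, F=0, G=3, H=3) → (A=4, B=1, C=2, D=2, E=2, F=0, G=2, H=1)
step 4: fire ζ:  (A=4, B=1, C=2, D=2, E=2, F=0, G=2, H=1) → (A=4, B=4, C=2, D=0, E=2, F=0, G=2, H=4)
step 5: fire γ:  (A=4, B=4, C=2, D=0, E=2, F=0, G=2, H=4) → (A=4, B=4, C=2, D=0, E=2, F=0, G=1, H=2)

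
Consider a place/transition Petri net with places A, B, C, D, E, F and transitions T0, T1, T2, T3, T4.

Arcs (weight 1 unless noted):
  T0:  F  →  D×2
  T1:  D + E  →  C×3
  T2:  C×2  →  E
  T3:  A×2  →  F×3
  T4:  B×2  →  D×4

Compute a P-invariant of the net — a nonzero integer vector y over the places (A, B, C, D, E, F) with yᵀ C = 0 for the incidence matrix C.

y = (A:3, B:2, C:1, D:1, E:2, F:2)

Incidence matrix C (rows=places, cols=transitions):
       T0   T1   T2   T3   T4
    A   0    0    0   -2    0
    B   0    0    0    0   -2
    C   0    3   -2    0    0
    D   2   -1    0    0    4
    E   0   -1    1    0    0
    F  -1    0    0    3    0

Candidate y = [3, 2, 1, 1, 2, 2]; check y·C column-wise:
  col T0: 3·0 + 2·0 + 1·0 + 1·2 + 2·0 + 2·-1 = 0
  col T1: 3·0 + 2·0 + 1·3 + 1·-1 + 2·-1 + 2·0 = 0
  col T2: 3·0 + 2·0 + 1·-2 + 1·0 + 2·1 + 2·0 = 0
  col T3: 3·-2 + 2·0 + 1·0 + 1·0 + 2·0 + 2·3 = 0
  col T4: 3·0 + 2·-2 + 1·0 + 1·4 + 2·0 + 2·0 = 0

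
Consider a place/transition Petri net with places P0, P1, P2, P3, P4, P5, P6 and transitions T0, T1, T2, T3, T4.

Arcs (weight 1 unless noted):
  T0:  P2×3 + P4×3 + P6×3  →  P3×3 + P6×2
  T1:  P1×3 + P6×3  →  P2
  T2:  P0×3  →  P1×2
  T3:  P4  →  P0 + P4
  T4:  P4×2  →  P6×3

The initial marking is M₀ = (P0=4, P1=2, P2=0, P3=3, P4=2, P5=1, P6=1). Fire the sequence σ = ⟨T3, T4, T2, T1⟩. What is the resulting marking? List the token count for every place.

step 1: fire T3:  (P0=4, P1=2, P2=0, P3=3, P4=2, P5=1, P6=1) → (P0=5, P1=2, P2=0, P3=3, P4=2, P5=1, P6=1)
step 2: fire T4:  (P0=5, P1=2, P2=0, P3=3, P4=2, P5=1, P6=1) → (P0=5, P1=2, P2=0, P3=3, P4=0, P5=1, P6=4)
step 3: fire T2:  (P0=5, P1=2, P2=0, P3=3, P4=0, P5=1, P6=4) → (P0=2, P1=4, P2=0, P3=3, P4=0, P5=1, P6=4)
step 4: fire T1:  (P0=2, P1=4, P2=0, P3=3, P4=0, P5=1, P6=4) → (P0=2, P1=1, P2=1, P3=3, P4=0, P5=1, P6=1)

(P0=2, P1=1, P2=1, P3=3, P4=0, P5=1, P6=1)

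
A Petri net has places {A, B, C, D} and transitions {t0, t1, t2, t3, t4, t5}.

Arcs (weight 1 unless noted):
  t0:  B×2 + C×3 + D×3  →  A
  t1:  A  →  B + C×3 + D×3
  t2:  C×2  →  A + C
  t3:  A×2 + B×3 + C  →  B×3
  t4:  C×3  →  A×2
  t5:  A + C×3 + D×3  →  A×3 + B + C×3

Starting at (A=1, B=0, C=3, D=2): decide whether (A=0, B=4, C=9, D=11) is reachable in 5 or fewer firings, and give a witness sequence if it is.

depth 0: 1 marking
depth 1: 4 markings reached so far
depth 2: 7 markings reached so far
depth 3: 14 markings reached so far
depth 4: 27 markings reached so far
depth 5: 54 markings reached so far
target is not among the 54 markings reachable within 5 steps

NO — not reachable within 5 firings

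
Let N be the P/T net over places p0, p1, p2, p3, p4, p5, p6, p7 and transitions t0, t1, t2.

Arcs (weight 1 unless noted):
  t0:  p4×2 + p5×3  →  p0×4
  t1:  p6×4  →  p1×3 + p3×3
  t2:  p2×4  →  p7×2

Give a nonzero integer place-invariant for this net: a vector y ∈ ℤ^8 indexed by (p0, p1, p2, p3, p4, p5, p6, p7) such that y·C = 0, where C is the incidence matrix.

y = (p0:0, p1:1, p2:0, p3:-1, p4:0, p5:0, p6:0, p7:0)

Incidence matrix C (rows=places, cols=transitions):
       t0   t1   t2
   p0   4    0    0
   p1   0    3    0
   p2   0    0   -4
   p3   0    3    0
   p4  -2    0    0
   p5  -3    0    0
   p6   0   -4    0
   p7   0    0    2

Candidate y = [0, 1, 0, -1, 0, 0, 0, 0]; check y·C column-wise:
  col t0: 0·4 + 1·0 + -1·0 + 0·-2 + 0·-3 = 0
  col t1: 1·3 + -1·3 + 0·-4 = 0
  col t2: 1·0 + 0·-4 + -1·0 + 0·2 = 0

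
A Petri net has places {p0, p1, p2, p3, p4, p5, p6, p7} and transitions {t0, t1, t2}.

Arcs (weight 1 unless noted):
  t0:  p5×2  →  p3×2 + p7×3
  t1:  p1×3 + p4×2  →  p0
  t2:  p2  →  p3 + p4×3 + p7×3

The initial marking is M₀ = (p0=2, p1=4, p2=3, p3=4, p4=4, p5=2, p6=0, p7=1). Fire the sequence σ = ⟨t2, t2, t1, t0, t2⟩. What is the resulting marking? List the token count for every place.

step 1: fire t2:  (p0=2, p1=4, p2=3, p3=4, p4=4, p5=2, p6=0, p7=1) → (p0=2, p1=4, p2=2, p3=5, p4=7, p5=2, p6=0, p7=4)
step 2: fire t2:  (p0=2, p1=4, p2=2, p3=5, p4=7, p5=2, p6=0, p7=4) → (p0=2, p1=4, p2=1, p3=6, p4=10, p5=2, p6=0, p7=7)
step 3: fire t1:  (p0=2, p1=4, p2=1, p3=6, p4=10, p5=2, p6=0, p7=7) → (p0=3, p1=1, p2=1, p3=6, p4=8, p5=2, p6=0, p7=7)
step 4: fire t0:  (p0=3, p1=1, p2=1, p3=6, p4=8, p5=2, p6=0, p7=7) → (p0=3, p1=1, p2=1, p3=8, p4=8, p5=0, p6=0, p7=10)
step 5: fire t2:  (p0=3, p1=1, p2=1, p3=8, p4=8, p5=0, p6=0, p7=10) → (p0=3, p1=1, p2=0, p3=9, p4=11, p5=0, p6=0, p7=13)

(p0=3, p1=1, p2=0, p3=9, p4=11, p5=0, p6=0, p7=13)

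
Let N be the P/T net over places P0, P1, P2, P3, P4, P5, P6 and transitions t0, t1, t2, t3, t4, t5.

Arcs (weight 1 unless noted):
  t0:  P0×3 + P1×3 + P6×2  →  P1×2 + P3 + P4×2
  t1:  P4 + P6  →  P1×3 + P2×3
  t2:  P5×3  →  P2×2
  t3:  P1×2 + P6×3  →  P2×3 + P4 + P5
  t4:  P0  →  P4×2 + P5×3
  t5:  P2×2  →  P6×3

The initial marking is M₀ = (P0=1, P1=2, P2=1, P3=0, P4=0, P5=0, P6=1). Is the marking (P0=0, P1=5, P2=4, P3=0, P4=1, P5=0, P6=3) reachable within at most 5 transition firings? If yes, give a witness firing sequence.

step 1: fire t4:  (P0=1, P1=2, P2=1, P3=0, P4=0, P5=0, P6=1) → (P0=0, P1=2, P2=1, P3=0, P4=2, P5=3, P6=1)
step 2: fire t1:  (P0=0, P1=2, P2=1, P3=0, P4=2, P5=3, P6=1) → (P0=0, P1=5, P2=4, P3=0, P4=1, P5=3, P6=0)
step 3: fire t2:  (P0=0, P1=5, P2=4, P3=0, P4=1, P5=3, P6=0) → (P0=0, P1=5, P2=6, P3=0, P4=1, P5=0, P6=0)
step 4: fire t5:  (P0=0, P1=5, P2=6, P3=0, P4=1, P5=0, P6=0) → (P0=0, P1=5, P2=4, P3=0, P4=1, P5=0, P6=3)

YES — reachable via ⟨t4, t1, t2, t5⟩ (4 firings)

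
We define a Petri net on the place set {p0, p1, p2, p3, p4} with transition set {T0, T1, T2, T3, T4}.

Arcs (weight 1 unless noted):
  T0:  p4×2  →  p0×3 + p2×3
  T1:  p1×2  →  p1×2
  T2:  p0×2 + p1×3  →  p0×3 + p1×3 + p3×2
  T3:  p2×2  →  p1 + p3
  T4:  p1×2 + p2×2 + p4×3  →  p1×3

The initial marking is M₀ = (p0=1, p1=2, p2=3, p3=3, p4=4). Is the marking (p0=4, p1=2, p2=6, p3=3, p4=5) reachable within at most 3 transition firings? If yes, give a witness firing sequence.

depth 0: 1 marking
depth 1: 4 markings reached so far
depth 2: 6 markings reached so far
depth 3: 9 markings reached so far
target is not among the 9 markings reachable within 3 steps

NO — not reachable within 3 firings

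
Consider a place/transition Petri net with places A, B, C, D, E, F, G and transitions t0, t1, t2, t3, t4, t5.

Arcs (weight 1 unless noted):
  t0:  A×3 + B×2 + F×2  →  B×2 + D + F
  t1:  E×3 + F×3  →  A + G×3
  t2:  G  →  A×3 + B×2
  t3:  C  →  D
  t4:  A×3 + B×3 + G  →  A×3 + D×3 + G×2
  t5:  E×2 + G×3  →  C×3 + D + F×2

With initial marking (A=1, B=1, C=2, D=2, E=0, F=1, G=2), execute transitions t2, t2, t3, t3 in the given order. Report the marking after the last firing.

step 1: fire t2:  (A=1, B=1, C=2, D=2, E=0, F=1, G=2) → (A=4, B=3, C=2, D=2, E=0, F=1, G=1)
step 2: fire t2:  (A=4, B=3, C=2, D=2, E=0, F=1, G=1) → (A=7, B=5, C=2, D=2, E=0, F=1, G=0)
step 3: fire t3:  (A=7, B=5, C=2, D=2, E=0, F=1, G=0) → (A=7, B=5, C=1, D=3, E=0, F=1, G=0)
step 4: fire t3:  (A=7, B=5, C=1, D=3, E=0, F=1, G=0) → (A=7, B=5, C=0, D=4, E=0, F=1, G=0)

(A=7, B=5, C=0, D=4, E=0, F=1, G=0)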